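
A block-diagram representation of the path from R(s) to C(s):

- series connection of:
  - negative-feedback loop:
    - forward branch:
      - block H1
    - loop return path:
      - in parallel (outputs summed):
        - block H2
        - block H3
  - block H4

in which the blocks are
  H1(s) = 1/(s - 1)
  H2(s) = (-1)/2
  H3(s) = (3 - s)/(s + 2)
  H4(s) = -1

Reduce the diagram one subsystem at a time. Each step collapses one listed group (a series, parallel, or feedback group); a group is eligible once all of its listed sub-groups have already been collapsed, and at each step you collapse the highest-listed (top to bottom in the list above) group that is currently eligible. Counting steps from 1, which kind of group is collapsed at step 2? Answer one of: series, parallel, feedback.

Step 1 - combine H2, H3 in parallel
Step 2 - reduce the feedback loop with forward H1 and return (H2+H3)
Step 3 - cascade [H1/(1+H1*(H2+H3))], H4
Step 2 collapses a feedback group.

Final answer: feedback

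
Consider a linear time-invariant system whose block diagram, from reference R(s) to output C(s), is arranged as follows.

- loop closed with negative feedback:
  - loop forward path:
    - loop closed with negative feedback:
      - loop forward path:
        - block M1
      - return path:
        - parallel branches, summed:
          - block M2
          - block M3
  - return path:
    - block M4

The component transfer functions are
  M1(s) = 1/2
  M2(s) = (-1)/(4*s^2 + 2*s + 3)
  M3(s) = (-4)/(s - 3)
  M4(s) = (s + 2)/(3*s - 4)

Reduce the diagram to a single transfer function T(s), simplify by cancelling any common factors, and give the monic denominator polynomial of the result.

First reduce the diagram to T(s).

(1) parallel reduction of M2, M3 -> (-16*s^2 - 9*s - 9)/(4*s^3 - 10*s^2 - 3*s - 9)
(2) feedback reduction of M1, (M2+M3) -> (4*s^3 - 10*s^2 - 3*s - 9)/(8*s^3 - 36*s^2 - 15*s - 27)
(3) reduce the feedback loop with forward [M1/(1+M1*(M2+M3))] and return M4 -> (12*s^4 - 46*s^3 + 31*s^2 - 15*s + 36)/(28*s^4 - 142*s^3 + 76*s^2 - 36*s + 90)
Step 3 gives the fully reduced T(s), with no common factor left to cancel. The denominator's leading coefficient is 28, so divide each of its coefficients by 28 to get the monic form.

Answer: s^4 - 71*s^3/14 + 19*s^2/7 - 9*s/7 + 45/14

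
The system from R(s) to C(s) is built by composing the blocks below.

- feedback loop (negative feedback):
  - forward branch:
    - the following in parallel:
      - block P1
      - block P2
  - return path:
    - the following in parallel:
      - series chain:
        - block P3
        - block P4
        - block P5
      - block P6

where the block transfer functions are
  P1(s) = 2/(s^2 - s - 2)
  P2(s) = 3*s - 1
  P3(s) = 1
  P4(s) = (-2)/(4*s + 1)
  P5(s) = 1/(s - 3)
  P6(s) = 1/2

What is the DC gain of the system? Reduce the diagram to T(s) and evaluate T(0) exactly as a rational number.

Step 1. reduce the parallel group P1, P2, giving (3*s^3 - 4*s^2 - 5*s + 4)/(s^2 - s - 2)
Step 2. combine P3, P4, P5 in series, giving (-2)/(4*s^2 - 11*s - 3)
Step 3. reduce the parallel group (P3*P4*P5), P6, giving (4*s^2 - 11*s - 7)/(8*s^2 - 22*s - 6)
Step 4. reduce the feedback loop with forward (P1+P2) and return ((P3*P4*P5)+P6), giving (24*s^5 - 98*s^4 + 30*s^3 + 166*s^2 - 58*s - 24)/(12*s^5 - 41*s^4 - 27*s^3 + 99*s^2 + 41*s - 16)
DC gain: substitute s = 0 into T(s) from step 4: T(0) = -24/(-16) = 3/2.

Answer: 3/2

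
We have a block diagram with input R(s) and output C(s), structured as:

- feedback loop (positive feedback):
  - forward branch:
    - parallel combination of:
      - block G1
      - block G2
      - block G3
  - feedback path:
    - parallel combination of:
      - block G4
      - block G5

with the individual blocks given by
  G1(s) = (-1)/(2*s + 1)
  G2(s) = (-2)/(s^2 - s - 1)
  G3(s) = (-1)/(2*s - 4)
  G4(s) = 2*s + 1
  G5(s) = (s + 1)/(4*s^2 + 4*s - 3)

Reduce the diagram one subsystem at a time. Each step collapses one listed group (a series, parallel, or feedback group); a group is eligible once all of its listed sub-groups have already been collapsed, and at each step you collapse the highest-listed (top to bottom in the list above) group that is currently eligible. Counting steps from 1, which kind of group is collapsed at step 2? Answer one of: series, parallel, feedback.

1. combine G1, G2, G3 in parallel
2. reduce the parallel group G4, G5
3. reduce the feedback loop with forward (G1+G2+G3) and return (G4+G5)
At step 2 the group reduced is parallel.

Final answer: parallel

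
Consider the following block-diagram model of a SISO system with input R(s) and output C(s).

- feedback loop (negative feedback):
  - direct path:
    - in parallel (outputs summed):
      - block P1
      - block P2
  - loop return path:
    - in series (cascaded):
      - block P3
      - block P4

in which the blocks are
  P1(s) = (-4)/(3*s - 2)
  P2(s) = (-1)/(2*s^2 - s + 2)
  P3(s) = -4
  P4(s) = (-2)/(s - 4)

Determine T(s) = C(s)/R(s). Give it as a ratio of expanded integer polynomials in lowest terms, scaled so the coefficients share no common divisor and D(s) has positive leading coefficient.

Answer: (-8*s^3 + 33*s^2 - 10*s + 24)/(6*s^4 - 31*s^3 - 28*s^2 - 28*s - 32)

Working:
Step 1: parallel reduction of P1, P2, giving (-8*s^2 + s - 6)/(6*s^3 - 7*s^2 + 8*s - 4)
Step 2: multiply P3, P4 (series), giving 8/(s - 4)
Step 3: collapse the loop ((P1+P2) forward, (P3*P4) return), giving the overall T(s)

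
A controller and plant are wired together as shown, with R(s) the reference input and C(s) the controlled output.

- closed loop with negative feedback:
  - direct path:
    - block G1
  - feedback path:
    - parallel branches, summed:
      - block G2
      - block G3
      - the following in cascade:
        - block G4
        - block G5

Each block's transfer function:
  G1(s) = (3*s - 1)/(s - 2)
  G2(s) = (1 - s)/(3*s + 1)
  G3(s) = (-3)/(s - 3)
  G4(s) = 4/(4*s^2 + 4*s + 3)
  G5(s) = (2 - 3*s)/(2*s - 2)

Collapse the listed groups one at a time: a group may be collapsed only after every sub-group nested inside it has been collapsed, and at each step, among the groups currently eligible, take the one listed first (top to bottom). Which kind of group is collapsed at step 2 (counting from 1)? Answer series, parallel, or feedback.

1. cascade G4, G5
2. reduce the parallel group G2, G3, (G4*G5)
3. close the feedback loop around G1, (G2+G3+(G4*G5))
At step 2 the group reduced is parallel.

Therefore the answer is parallel.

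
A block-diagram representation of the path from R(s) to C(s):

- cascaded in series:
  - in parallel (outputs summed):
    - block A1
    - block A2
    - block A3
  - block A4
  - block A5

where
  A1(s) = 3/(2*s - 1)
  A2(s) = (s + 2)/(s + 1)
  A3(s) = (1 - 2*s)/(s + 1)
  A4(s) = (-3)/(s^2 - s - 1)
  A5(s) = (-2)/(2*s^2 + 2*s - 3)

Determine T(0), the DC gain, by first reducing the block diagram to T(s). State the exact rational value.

Step 1 - combine A1, A2, A3 in parallel -> (-2*s^2 + 10*s)/(2*s^2 + s - 1)
Step 2 - reduce the series chain (A1+A2+A3), A4, A5 -> (-12*s^2 + 60*s)/(4*s^6 + 2*s^5 - 16*s^4 - 5*s^3 + 14*s^2 + 2*s - 3)
Evaluating the step-2 result (the overall T(s)) at s = 0 gives T(0) = 0/(-3) = 0.

Final answer: 0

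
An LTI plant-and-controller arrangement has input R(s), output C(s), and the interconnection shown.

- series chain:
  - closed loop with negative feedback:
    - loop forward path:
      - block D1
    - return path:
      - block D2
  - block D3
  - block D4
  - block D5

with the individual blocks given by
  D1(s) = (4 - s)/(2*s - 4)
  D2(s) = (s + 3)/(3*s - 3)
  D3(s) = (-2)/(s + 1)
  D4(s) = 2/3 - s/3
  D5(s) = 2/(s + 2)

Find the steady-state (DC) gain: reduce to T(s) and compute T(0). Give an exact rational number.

(1) apply the feedback formula to D1, D2; result (-3*s^2 + 15*s - 12)/(5*s^2 - 17*s + 24)
(2) combine [D1/(1+D1*D2)], D3, D4, D5 in series; result (-4*s^3 + 28*s^2 - 56*s + 32)/(5*s^4 - 2*s^3 - 17*s^2 + 38*s + 48)
Evaluating the step-2 result (the overall T(s)) at s = 0 gives T(0) = 32/48 = 2/3.

Final answer: 2/3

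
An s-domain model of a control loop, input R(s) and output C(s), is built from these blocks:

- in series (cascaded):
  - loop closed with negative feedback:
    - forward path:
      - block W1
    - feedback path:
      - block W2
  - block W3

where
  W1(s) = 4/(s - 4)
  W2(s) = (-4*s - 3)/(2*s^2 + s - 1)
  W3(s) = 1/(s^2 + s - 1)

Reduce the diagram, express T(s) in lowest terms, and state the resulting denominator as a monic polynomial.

Answer: s^5 - 5*s^4/2 - 15*s^3 - 11*s^2 + 13*s/2 + 4

Working:
1. collapse the loop (W1 forward, W2 return) -> (8*s^2 + 4*s - 4)/(2*s^3 - 7*s^2 - 21*s - 8)
2. series reduction of [W1/(1+W1*W2)], W3 -> (8*s^2 + 4*s - 4)/(2*s^5 - 5*s^4 - 30*s^3 - 22*s^2 + 13*s + 8)
That last expression is T(s), already simplified. Scaling its denominator by 1/2 (the reciprocal of the leading coefficient) yields the monic denominator.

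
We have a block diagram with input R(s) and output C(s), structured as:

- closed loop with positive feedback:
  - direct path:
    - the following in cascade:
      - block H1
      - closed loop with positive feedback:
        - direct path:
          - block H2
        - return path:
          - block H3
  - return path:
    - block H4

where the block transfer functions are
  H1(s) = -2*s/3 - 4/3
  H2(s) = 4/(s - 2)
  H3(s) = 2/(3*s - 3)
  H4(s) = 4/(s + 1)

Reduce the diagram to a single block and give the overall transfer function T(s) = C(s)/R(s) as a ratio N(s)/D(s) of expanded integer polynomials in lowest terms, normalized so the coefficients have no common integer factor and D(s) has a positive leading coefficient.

Step 1 - feedback reduction of H2, H3 = (12*s - 12)/(3*s^2 - 9*s - 2)
Step 2 - combine H1, [H2/(1-H2*H3)] in series = (-8*s^2 - 8*s + 16)/(3*s^2 - 9*s - 2)
Step 3 - apply the feedback formula to (H1*[H2/(1-H2*H3)]), H4, which is the overall transfer function T(s) = C(s)/R(s) in lowest terms

Therefore the answer is (-8*s^3 - 16*s^2 + 8*s + 16)/(3*s^3 + 26*s^2 + 21*s - 66).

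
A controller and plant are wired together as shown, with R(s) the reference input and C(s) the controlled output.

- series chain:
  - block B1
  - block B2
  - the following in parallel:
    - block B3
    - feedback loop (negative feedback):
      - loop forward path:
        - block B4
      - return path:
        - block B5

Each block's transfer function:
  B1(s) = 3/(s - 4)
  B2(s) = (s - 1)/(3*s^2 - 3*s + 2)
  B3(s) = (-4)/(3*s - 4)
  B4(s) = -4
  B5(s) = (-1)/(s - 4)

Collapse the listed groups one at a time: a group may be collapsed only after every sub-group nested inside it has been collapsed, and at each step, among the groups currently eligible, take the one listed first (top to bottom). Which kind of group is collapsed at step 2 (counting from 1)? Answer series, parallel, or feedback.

Answer: parallel

Working:
[1] apply the feedback formula to B4, B5
[2] sum the parallel branches B3, [B4/(1+B4*B5)]
[3] reduce the series chain B1, B2, (B3+[B4/(1+B4*B5)])
Step 2 collapses a parallel group.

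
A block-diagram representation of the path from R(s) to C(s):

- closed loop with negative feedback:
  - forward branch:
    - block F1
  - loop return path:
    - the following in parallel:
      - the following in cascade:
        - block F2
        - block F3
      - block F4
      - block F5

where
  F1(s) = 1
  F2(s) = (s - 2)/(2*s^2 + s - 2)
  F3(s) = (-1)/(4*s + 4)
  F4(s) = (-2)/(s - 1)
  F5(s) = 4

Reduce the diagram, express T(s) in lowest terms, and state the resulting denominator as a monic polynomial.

1. multiply F2, F3 (series) gives (2 - s)/(8*s^3 + 12*s^2 - 4*s - 8)
2. sum the parallel branches (F2*F3), F4, F5 gives (32*s^4 - 89*s^2 - 5*s + 46)/(8*s^4 + 4*s^3 - 16*s^2 - 4*s + 8)
3. apply the feedback formula to F1, ((F2*F3)+F4+F5) gives (8*s^4 + 4*s^3 - 16*s^2 - 4*s + 8)/(40*s^4 + 4*s^3 - 105*s^2 - 9*s + 54)
That last expression is T(s), already simplified. Scaling its denominator by 1/40 (the reciprocal of the leading coefficient) yields the monic denominator.

Hence the answer: s^4 + s^3/10 - 21*s^2/8 - 9*s/40 + 27/20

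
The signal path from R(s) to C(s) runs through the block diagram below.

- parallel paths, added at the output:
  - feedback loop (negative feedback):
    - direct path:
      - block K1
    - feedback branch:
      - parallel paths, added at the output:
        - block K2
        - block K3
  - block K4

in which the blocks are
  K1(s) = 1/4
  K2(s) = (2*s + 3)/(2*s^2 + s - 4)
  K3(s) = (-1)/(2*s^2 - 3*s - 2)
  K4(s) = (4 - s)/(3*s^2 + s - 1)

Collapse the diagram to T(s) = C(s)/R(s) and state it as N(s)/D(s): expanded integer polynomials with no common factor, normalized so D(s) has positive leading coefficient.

First reduce the diagram to T(s).

[1] add K2, K3 (parallel) -> (4*s^3 - 2*s^2 - 14*s - 2)/(4*s^4 - 4*s^3 - 15*s^2 + 10*s + 8)
[2] feedback reduction of K1, (K2+K3) -> (4*s^4 - 4*s^3 - 15*s^2 + 10*s + 8)/(16*s^4 - 12*s^3 - 62*s^2 + 26*s + 30)
[3] sum the parallel branches [K1/(1+K1*(K2+K3))], K4, giving the overall T(s)

Answer: (12*s^6 - 24*s^5 + 23*s^4 + 33*s^3 - 225*s^2 + 72*s + 112)/(48*s^6 - 20*s^5 - 214*s^4 + 28*s^3 + 178*s^2 + 4*s - 30)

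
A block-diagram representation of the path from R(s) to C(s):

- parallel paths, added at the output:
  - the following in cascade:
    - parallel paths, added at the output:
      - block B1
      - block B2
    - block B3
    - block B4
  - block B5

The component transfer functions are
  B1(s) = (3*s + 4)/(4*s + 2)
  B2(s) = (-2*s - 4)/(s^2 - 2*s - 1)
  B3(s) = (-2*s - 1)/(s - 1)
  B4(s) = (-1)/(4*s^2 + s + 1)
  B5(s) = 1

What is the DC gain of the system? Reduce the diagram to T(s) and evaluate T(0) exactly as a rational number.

First reduce the diagram to T(s).

1. reduce the parallel group B1, B2 gives (3*s^3 - 10*s^2 - 31*s - 12)/(4*s^3 - 6*s^2 - 8*s - 2)
2. combine (B1+B2), B3, B4 in series gives (3*s^3 - 10*s^2 - 31*s - 12)/(8*s^5 - 22*s^4 + 4*s^3 + 4*s^2 + 4*s + 2)
3. reduce the parallel group ((B1+B2)*B3*B4), B5 gives (8*s^5 - 22*s^4 + 7*s^3 - 6*s^2 - 27*s - 10)/(8*s^5 - 22*s^4 + 4*s^3 + 4*s^2 + 4*s + 2)
Evaluating the step-3 result (the overall T(s)) at s = 0 gives T(0) = -10/2 = -5.

Answer: -5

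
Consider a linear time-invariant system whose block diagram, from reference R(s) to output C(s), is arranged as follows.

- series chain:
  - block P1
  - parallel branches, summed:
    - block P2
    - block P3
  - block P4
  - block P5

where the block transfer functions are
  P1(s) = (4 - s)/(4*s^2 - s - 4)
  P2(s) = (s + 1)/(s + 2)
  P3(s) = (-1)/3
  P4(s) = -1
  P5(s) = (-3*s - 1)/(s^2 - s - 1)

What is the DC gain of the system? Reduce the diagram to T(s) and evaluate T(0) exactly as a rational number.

Answer: 1/6

Working:
Step 1: add P2, P3 (parallel); result (2*s + 1)/(3*s + 6)
Step 2: combine P1, (P2+P3), P4, P5 in series; result (-6*s^3 + 19*s^2 + 19*s + 4)/(12*s^5 + 9*s^4 - 51*s^3 - 27*s^2 + 42*s + 24)
Evaluating the step-2 result (the overall T(s)) at s = 0 gives T(0) = 4/24 = 1/6.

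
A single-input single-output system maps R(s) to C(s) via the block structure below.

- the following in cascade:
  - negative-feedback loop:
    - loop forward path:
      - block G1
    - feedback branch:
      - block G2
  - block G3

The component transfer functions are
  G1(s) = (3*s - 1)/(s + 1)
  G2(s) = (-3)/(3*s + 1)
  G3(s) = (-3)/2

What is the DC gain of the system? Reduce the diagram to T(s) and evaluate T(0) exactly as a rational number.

First reduce the diagram to T(s).

Step 1. collapse the loop (G1 forward, G2 return); result (9*s^2 - 1)/(3*s^2 - 5*s + 4)
Step 2. reduce the series chain [G1/(1+G1*G2)], G3; result (3 - 27*s^2)/(6*s^2 - 10*s + 8)
DC gain: substitute s = 0 into T(s) from step 2: T(0) = 3/8.

Answer: 3/8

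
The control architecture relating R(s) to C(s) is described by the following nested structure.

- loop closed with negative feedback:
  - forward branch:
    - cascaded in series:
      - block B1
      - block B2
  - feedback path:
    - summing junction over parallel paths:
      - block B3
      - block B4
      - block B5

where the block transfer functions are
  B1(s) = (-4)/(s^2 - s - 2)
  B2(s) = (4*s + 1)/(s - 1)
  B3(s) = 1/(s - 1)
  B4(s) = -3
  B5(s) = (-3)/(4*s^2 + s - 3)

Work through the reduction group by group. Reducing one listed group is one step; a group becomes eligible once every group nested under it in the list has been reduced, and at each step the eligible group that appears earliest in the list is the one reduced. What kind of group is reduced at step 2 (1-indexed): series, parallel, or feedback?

[1] cascade B1, B2
[2] sum the parallel branches B3, B4, B5
[3] apply the feedback formula to (B1*B2), (B3+B4+B5)
Step 2 collapses a parallel group.

Answer: parallel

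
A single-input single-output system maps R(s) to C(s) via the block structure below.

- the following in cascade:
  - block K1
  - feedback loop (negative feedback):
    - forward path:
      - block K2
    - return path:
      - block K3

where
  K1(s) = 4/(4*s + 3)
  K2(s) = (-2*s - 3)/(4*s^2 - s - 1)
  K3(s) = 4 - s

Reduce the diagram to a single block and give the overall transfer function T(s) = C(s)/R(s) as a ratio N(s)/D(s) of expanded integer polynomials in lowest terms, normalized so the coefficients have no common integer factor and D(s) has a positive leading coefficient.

Reducing step by step:

(1) feedback reduction of K2, K3 gives (-2*s - 3)/(6*s^2 - 6*s - 13)
(2) reduce the series chain K1, [K2/(1+K2*K3)]: this yields T(s), and no further normalization is needed

Answer: (-8*s - 12)/(24*s^3 - 6*s^2 - 70*s - 39)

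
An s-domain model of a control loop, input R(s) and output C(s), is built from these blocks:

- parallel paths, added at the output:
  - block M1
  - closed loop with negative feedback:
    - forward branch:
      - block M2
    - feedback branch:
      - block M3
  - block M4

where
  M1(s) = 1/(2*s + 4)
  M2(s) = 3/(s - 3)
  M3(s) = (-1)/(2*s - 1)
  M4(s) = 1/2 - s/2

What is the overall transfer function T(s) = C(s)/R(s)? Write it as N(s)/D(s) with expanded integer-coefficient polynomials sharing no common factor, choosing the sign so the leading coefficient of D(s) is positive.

Answer: (-2*s^4 + 5*s^3 + 25*s^2 - 3*s - 12)/(4*s^3 - 6*s^2 - 28*s)

Working:
(1) collapse the loop (M2 forward, M3 return) = (6*s - 3)/(2*s^2 - 7*s)
(2) add M1, [M2/(1+M2*M3)], M4 (parallel) - this is the overall T(s), already in the required normalized form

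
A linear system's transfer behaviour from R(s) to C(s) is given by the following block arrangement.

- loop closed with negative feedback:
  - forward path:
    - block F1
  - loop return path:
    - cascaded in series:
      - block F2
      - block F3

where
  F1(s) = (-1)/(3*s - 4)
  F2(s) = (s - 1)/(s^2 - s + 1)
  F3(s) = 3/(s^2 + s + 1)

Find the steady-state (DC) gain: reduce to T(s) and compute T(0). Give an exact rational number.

First reduce the diagram to T(s).

Step 1 - cascade F2, F3 = (3*s - 3)/(s^4 + s^2 + 1)
Step 2 - apply the feedback formula to F1, (F2*F3) = (-s^4 - s^2 - 1)/(3*s^5 - 4*s^4 + 3*s^3 - 4*s^2 - 1)
Evaluating the step-2 result (the overall T(s)) at s = 0 gives T(0) = -1/(-1) = 1.

Answer: 1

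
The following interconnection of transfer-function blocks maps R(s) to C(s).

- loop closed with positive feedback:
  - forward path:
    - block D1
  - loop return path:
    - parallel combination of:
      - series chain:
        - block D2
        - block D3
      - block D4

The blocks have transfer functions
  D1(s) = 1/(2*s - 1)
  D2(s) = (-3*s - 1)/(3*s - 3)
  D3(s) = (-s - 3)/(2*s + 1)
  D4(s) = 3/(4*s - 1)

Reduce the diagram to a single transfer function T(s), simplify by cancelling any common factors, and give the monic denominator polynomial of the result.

Step 1 - reduce the series chain D2, D3: (3*s^2 + 10*s + 3)/(6*s^2 - 3*s - 3)
Step 2 - sum the parallel branches (D2*D3), D4: (12*s^3 + 55*s^2 - 7*s - 12)/(24*s^3 - 18*s^2 - 9*s + 3)
Step 3 - reduce the feedback loop with forward D1 and return ((D2*D3)+D4): (24*s^3 - 18*s^2 - 9*s + 3)/(48*s^4 - 72*s^3 - 55*s^2 + 22*s + 9)
That last expression is T(s), already simplified. Scaling its denominator by 1/48 (the reciprocal of the leading coefficient) yields the monic denominator.

Hence the answer: s^4 - 3*s^3/2 - 55*s^2/48 + 11*s/24 + 3/16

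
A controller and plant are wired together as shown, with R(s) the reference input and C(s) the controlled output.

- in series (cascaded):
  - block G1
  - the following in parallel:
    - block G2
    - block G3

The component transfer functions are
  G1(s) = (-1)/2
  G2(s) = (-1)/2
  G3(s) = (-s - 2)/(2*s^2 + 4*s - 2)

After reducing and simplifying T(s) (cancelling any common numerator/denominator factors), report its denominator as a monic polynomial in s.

Answer: s^2 + 2*s - 1

Working:
Step 1: combine G2, G3 in parallel gives (-s^2 - 3*s - 1)/(2*s^2 + 4*s - 2)
Step 2: multiply G1, (G2+G3) (series) gives (s^2 + 3*s + 1)/(4*s^2 + 8*s - 4)
That last expression is T(s), already simplified. Scaling its denominator by 1/4 (the reciprocal of the leading coefficient) yields the monic denominator.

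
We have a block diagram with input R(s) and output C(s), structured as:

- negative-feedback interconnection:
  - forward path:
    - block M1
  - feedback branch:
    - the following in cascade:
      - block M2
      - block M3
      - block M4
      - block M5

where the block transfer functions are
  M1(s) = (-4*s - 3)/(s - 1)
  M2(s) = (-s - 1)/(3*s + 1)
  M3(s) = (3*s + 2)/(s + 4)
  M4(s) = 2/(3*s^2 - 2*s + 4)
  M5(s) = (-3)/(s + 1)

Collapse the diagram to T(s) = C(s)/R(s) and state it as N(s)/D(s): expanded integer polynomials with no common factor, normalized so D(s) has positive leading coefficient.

Answer: (-36*s^5 - 159*s^4 - 91*s^3 - 170*s^2 - 196*s - 48)/(9*s^5 + 24*s^4 - 35*s^3 - 26*s^2 - 130*s - 52)

Working:
Step 1 - combine M2, M3, M4, M5 in series: (18*s + 12)/(9*s^4 + 33*s^3 - 2*s^2 + 44*s + 16)
Step 2 - feedback reduction of M1, (M2*M3*M4*M5), which is the overall transfer function T(s) = C(s)/R(s) in lowest terms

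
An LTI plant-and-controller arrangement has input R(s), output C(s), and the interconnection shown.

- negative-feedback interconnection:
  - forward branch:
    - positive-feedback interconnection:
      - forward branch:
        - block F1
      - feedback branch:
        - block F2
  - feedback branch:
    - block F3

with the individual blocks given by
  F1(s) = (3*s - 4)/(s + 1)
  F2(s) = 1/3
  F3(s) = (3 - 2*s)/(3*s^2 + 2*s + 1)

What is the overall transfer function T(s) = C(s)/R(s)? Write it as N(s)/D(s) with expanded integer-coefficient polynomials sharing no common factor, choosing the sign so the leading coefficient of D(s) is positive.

First reduce the diagram to T(s).

(1) close the feedback loop around F1, F2; result 9*s/7 - 12/7
(2) apply the feedback formula to [F1/(1-F1*F2)], F3, giving the overall T(s)

Answer: (27*s^3 - 18*s^2 - 15*s - 12)/(3*s^2 + 65*s - 29)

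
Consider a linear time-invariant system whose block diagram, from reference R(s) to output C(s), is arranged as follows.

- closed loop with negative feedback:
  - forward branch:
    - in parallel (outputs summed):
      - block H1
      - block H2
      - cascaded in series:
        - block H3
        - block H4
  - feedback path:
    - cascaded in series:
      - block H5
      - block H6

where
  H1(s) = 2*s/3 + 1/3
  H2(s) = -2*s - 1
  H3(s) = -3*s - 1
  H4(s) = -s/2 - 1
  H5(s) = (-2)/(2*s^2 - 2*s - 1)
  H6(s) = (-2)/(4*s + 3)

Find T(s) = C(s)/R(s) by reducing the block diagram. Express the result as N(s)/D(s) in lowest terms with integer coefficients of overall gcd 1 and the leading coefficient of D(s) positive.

1. reduce the series chain H3, H4: 3*s^2/2 + 7*s/2 + 1
2. sum the parallel branches H1, H2, (H3*H4): 3*s^2/2 + 13*s/6 + 1/3
3. multiply H5, H6 (series): 4/(8*s^3 - 2*s^2 - 10*s - 3)
4. close the feedback loop around (H1+H2+(H3*H4)), (H5*H6); the result is T(s) itself (integer coefficients, no common factor, positive leading denominator coefficient)

Therefore the answer is (72*s^5 + 86*s^4 - 100*s^3 - 161*s^2 - 59*s - 6)/(48*s^3 + 24*s^2 - 8*s - 10).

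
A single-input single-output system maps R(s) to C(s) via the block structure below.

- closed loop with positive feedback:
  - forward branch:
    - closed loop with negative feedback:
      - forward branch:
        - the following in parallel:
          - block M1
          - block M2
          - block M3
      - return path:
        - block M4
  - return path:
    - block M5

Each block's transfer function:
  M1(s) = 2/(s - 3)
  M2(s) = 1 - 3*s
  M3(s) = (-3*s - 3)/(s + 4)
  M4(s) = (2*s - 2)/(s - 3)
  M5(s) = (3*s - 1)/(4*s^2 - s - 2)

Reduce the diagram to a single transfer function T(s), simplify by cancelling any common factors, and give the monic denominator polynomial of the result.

Answer: s^6 - s^5/8 - 49*s^4/3 + 27*s^3 - 151*s^2/8 - 79*s/24 + 67/24

Working:
(1) parallel reduction of M1, M2, M3 gives (-3*s^3 - 5*s^2 + 45*s + 5)/(s^2 + s - 12)
(2) feedback reduction of (M1+M2+M3), M4 gives (3*s^4 - 4*s^3 - 60*s^2 + 130*s + 15)/(6*s^4 + 3*s^3 - 98*s^2 + 95*s - 26)
(3) reduce the feedback loop with forward [(M1+M2+M3)/(1+(M1+M2+M3)*M4)] and return M5 gives (12*s^6 - 19*s^5 - 242*s^4 + 588*s^3 + 50*s^2 - 275*s - 30)/(24*s^6 - 3*s^5 - 392*s^4 + 648*s^3 - 453*s^2 - 79*s + 67)
That last expression is T(s), already simplified. Scaling its denominator by 1/24 (the reciprocal of the leading coefficient) yields the monic denominator.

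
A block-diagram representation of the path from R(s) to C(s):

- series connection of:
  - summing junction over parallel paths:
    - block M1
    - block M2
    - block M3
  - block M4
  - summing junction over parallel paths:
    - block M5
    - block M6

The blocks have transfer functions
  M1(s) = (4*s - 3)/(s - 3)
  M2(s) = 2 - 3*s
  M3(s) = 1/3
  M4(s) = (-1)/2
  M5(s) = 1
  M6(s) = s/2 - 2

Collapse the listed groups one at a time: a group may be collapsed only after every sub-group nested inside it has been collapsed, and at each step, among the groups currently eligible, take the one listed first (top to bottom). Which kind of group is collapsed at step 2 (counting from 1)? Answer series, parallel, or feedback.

[1] parallel reduction of M1, M2, M3
[2] reduce the parallel group M5, M6
[3] combine (M1+M2+M3), M4, (M5+M6) in series
So the answer for step 2 is parallel.

Final answer: parallel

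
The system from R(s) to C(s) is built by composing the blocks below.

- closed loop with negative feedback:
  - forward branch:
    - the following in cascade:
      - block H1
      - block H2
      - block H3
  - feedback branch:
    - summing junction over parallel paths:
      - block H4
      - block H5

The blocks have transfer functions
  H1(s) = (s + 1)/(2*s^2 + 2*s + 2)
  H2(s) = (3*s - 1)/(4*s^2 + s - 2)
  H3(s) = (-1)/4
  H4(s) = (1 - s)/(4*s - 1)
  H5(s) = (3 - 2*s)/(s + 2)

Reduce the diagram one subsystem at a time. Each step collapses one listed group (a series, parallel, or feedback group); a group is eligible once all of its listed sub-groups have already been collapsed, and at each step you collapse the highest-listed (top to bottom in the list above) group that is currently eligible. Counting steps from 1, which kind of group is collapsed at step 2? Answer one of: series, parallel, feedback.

The answer is parallel.

Reasoning:
(1) series reduction of H1, H2, H3
(2) combine H4, H5 in parallel
(3) close the feedback loop around (H1*H2*H3), (H4+H5)
At step 2 the group reduced is parallel.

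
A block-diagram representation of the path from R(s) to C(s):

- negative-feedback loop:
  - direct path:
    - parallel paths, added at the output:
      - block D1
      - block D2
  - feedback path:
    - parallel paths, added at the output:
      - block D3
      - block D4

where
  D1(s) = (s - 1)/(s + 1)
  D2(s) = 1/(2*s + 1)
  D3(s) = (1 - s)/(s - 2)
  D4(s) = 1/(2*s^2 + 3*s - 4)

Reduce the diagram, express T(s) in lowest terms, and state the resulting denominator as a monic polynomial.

Step 1: sum the parallel branches D1, D2 -> (2*s^2)/(2*s^2 + 3*s + 1)
Step 2: add D3, D4 (parallel) -> (-2*s^3 - s^2 + 8*s - 6)/(2*s^3 - s^2 - 10*s + 8)
Step 3: close the feedback loop around (D1+D2), (D3+D4) -> (4*s^5 - 2*s^4 - 20*s^3 + 16*s^2)/(2*s^4 - 5*s^3 - 27*s^2 + 14*s + 8)
Step 3 gives the fully reduced T(s), with no common factor left to cancel. The denominator's leading coefficient is 2, so divide each of its coefficients by 2 to get the monic form.

Therefore the answer is s^4 - 5*s^3/2 - 27*s^2/2 + 7*s + 4.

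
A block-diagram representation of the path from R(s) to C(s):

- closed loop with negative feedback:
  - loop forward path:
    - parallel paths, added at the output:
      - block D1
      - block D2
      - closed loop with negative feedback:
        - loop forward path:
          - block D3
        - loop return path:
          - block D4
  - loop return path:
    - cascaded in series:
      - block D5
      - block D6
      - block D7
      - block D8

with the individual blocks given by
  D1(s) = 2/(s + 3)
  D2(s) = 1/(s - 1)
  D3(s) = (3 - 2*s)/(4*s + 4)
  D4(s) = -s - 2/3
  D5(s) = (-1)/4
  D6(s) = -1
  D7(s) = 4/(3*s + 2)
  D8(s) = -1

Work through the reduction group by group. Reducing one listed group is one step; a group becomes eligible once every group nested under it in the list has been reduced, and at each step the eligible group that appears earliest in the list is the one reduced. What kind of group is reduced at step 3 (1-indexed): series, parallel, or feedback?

Step 1 - apply the feedback formula to D3, D4
Step 2 - reduce the parallel group D1, D2, [D3/(1+D3*D4)]
Step 3 - series reduction of D5, D6, D7, D8
Step 4 - collapse the loop ((D1+D2+[D3/(1+D3*D4)]) forward, (D5*D6*D7*D8) return)
Step 3 collapses a series group.

Hence the answer: series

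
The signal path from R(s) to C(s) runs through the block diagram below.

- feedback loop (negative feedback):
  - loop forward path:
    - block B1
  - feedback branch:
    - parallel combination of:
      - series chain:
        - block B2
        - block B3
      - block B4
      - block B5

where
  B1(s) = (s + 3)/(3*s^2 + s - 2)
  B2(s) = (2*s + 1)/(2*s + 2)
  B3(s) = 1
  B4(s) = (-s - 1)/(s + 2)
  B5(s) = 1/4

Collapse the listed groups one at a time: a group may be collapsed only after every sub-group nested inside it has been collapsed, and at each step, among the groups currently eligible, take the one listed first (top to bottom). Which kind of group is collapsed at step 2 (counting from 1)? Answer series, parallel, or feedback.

Answer: parallel

Working:
Step 1 - multiply B2, B3 (series)
Step 2 - reduce the parallel group (B2*B3), B4, B5
Step 3 - feedback reduction of B1, ((B2*B3)+B4+B5)
Step 2 collapses a parallel group.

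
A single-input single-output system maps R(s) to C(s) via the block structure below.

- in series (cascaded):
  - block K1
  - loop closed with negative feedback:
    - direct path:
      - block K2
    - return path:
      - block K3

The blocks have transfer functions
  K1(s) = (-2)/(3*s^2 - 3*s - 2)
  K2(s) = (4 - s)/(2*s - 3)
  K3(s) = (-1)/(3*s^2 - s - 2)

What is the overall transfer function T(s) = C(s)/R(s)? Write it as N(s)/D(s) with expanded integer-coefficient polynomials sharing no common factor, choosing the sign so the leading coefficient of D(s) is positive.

1. collapse the loop (K2 forward, K3 return) = (-3*s^3 + 13*s^2 - 2*s - 8)/(6*s^3 - 11*s^2 + 2)
2. multiply K1, [K2/(1+K2*K3)] (series): this yields T(s), and no further normalization is needed

Therefore the answer is (6*s^3 - 26*s^2 + 4*s + 16)/(18*s^5 - 51*s^4 + 21*s^3 + 28*s^2 - 6*s - 4).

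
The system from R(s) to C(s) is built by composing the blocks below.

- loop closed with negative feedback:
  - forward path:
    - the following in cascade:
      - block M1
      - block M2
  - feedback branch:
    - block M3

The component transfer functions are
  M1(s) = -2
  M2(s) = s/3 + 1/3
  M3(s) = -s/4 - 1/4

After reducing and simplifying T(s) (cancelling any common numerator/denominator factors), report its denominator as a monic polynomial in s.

The answer is s^2 + 2*s + 7.

Reasoning:
1. multiply M1, M2 (series) -> -2*s/3 - 2/3
2. apply the feedback formula to (M1*M2), M3 -> (-4*s - 4)/(s^2 + 2*s + 7)
That last expression is T(s), already simplified, and its denominator is already monic.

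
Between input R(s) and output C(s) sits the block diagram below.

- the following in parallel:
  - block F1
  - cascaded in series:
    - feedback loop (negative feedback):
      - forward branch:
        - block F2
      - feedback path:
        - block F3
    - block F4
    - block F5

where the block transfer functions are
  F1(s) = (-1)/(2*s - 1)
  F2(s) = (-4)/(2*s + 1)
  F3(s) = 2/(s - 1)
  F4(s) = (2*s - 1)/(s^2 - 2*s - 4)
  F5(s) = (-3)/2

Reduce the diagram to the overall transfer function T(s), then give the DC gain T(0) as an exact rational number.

First reduce the diagram to T(s).

[1] close the feedback loop around F2, F3 gives (4 - 4*s)/(2*s^2 - s - 9)
[2] combine [F2/(1+F2*F3)], F4, F5 in series gives (12*s^2 - 18*s + 6)/(2*s^4 - 5*s^3 - 15*s^2 + 22*s + 36)
[3] combine F1, ([F2/(1+F2*F3)]*F4*F5) in parallel gives (-2*s^4 + 29*s^3 - 33*s^2 + 8*s - 42)/(4*s^5 - 12*s^4 - 25*s^3 + 59*s^2 + 50*s - 36)
That last expression is T(s); at s = 0 only the constant terms survive, so T(0) = -42/(-36) = 7/6.

Answer: 7/6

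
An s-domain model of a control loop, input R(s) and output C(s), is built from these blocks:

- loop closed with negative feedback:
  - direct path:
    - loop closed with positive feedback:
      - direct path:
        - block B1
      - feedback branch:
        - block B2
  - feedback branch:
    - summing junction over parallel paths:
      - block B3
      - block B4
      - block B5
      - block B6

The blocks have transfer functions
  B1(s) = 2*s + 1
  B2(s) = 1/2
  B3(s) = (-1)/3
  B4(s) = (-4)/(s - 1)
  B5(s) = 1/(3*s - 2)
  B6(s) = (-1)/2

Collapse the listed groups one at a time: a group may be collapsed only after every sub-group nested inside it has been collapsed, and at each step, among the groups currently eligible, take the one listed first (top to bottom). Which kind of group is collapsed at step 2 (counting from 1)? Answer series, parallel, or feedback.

(1) close the feedback loop around B1, B2
(2) sum the parallel branches B3, B4, B5, B6
(3) reduce the feedback loop with forward [B1/(1-B1*B2)] and return (B3+B4+B5+B6)
Step 2 collapses a parallel group.

Answer: parallel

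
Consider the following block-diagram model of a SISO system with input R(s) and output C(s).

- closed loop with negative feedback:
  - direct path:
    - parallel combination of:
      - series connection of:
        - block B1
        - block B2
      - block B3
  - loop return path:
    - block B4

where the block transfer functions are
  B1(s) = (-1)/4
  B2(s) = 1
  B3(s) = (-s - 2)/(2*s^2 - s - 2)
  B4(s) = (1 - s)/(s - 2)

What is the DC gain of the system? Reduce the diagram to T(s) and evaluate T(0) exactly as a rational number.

Reducing step by step:

Step 1. cascade B1, B2 gives (-1)/4
Step 2. reduce the parallel group (B1*B2), B3 gives (-2*s^2 - 3*s - 6)/(8*s^2 - 4*s - 8)
Step 3. feedback reduction of ((B1*B2)+B3), B4 gives (-2*s^3 + s^2 + 12)/(10*s^3 - 19*s^2 + 3*s + 10)
DC gain: substitute s = 0 into T(s) from step 3: T(0) = 12/10 = 6/5.

Answer: 6/5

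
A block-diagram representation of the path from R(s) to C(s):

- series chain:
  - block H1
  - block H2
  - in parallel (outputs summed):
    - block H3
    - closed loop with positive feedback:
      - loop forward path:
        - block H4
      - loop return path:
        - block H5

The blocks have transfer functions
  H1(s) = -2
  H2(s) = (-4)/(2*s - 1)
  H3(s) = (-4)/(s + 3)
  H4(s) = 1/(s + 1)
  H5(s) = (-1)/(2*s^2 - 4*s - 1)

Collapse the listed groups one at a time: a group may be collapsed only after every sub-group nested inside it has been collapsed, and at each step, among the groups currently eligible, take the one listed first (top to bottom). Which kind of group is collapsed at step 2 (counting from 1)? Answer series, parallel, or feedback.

The answer is parallel.

Reasoning:
Step 1. close the feedback loop around H4, H5
Step 2. add H3, [H4/(1-H4*H5)] (parallel)
Step 3. multiply H1, H2, (H3+[H4/(1-H4*H5)]) (series)
The group at step 2 is a parallel group.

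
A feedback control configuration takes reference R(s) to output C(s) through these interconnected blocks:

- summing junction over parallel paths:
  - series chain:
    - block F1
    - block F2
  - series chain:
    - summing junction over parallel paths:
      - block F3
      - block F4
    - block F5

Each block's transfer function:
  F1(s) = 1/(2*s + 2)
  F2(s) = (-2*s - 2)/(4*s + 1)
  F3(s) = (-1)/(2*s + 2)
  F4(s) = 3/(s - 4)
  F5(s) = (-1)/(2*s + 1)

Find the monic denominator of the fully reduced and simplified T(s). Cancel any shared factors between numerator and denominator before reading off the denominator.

First reduce the diagram to T(s).

[1] multiply F1, F2 (series); result (-1)/(4*s + 1)
[2] combine F3, F4 in parallel; result (5*s + 10)/(2*s^2 - 6*s - 8)
[3] combine (F3+F4), F5 in series; result (-5*s - 10)/(4*s^3 - 10*s^2 - 22*s - 8)
[4] reduce the parallel group (F1*F2), ((F3+F4)*F5); result (-4*s^3 - 10*s^2 - 23*s - 2)/(16*s^4 - 36*s^3 - 98*s^2 - 54*s - 8)
Step 4 gives the fully reduced T(s), with no common factor left to cancel. The denominator's leading coefficient is 16, so divide each of its coefficients by 16 to get the monic form.

Answer: s^4 - 9*s^3/4 - 49*s^2/8 - 27*s/8 - 1/2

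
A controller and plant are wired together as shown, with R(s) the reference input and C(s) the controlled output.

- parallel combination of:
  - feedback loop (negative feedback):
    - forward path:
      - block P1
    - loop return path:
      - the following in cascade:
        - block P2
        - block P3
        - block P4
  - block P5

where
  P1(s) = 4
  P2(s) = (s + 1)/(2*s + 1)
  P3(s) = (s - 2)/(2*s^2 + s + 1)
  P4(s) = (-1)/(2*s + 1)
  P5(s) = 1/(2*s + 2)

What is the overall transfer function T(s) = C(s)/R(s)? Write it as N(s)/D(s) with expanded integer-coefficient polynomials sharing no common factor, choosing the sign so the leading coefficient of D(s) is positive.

Answer: (64*s^5 + 168*s^4 + 188*s^3 + 126*s^2 + 57*s + 17)/(16*s^5 + 40*s^4 + 36*s^3 + 30*s^2 + 36*s + 18)

Working:
Step 1: series reduction of P2, P3, P4 = (-s^2 + s + 2)/(8*s^4 + 12*s^3 + 10*s^2 + 5*s + 1)
Step 2: collapse the loop (P1 forward, (P2*P3*P4) return) = (32*s^4 + 48*s^3 + 40*s^2 + 20*s + 4)/(8*s^4 + 12*s^3 + 6*s^2 + 9*s + 9)
Step 3: combine [P1/(1+P1*(P2*P3*P4))], P5 in parallel, giving the overall T(s)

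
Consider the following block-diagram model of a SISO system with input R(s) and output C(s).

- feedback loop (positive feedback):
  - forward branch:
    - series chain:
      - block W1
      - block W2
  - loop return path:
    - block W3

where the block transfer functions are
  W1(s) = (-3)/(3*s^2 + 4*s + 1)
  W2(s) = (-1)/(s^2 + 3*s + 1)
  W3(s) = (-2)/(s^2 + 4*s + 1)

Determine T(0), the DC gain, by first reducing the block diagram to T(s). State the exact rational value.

Reducing step by step:

1. cascade W1, W2: 3/(3*s^4 + 13*s^3 + 16*s^2 + 7*s + 1)
2. reduce the feedback loop with forward (W1*W2) and return W3: (3*s^2 + 12*s + 3)/(3*s^6 + 25*s^5 + 71*s^4 + 84*s^3 + 45*s^2 + 11*s + 7)
That last expression is T(s); at s = 0 only the constant terms survive, so T(0) = 3/7.

Answer: 3/7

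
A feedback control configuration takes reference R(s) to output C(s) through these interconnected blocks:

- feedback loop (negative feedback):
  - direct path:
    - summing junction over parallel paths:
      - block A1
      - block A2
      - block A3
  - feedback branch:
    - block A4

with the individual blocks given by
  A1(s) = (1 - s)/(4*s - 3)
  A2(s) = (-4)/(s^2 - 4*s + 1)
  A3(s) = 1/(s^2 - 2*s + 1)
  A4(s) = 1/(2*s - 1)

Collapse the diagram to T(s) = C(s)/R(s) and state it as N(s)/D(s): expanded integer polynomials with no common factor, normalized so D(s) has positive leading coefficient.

Reducing step by step:

Step 1: sum the parallel branches A1, A2, A3; result (-s^5 + 7*s^4 - 28*s^3 + 41*s^2 - 31*s + 10)/(4*s^5 - 27*s^4 + 58*s^3 - 54*s^2 + 22*s - 3)
Step 2: close the feedback loop around (A1+A2+A3), A4: this yields T(s), and no further normalization is needed

Answer: (-2*s^6 + 15*s^5 - 63*s^4 + 110*s^3 - 103*s^2 + 51*s - 10)/(8*s^6 - 59*s^5 + 150*s^4 - 194*s^3 + 139*s^2 - 59*s + 13)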